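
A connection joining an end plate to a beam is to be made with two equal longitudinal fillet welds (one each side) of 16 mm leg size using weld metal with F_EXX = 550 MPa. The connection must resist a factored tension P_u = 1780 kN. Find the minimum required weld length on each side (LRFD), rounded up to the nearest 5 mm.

L = 320 mm on each side

Throat t_e = 0.707 × 16 = 11.31 mm.
φr_n = 0.75 × 0.6 × 550 × 11.31 × 10⁻³ = 2.8 kN/mm.
L_req = P_u / φr_n = 1780 / 2.8 = 635.8 mm total.
Per side: 635.8 / 2 = 317.9 mm.
Round up → use L = 320 mm on each side.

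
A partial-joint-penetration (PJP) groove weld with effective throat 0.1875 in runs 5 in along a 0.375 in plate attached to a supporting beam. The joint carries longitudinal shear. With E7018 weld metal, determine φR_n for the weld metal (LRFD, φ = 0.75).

E70XX → F_EXX = 70 ksi.
Effective throat (given) t_e = 0.1875 in.
A_we = 0.1875 × 5 = 0.9375 in².
F_nw = 0.6 F_EXX = 42 ksi.
φR_n = 0.75 × 42 × 0.9375 = 29.53 kips.

φR_n ≈ 29.5 kips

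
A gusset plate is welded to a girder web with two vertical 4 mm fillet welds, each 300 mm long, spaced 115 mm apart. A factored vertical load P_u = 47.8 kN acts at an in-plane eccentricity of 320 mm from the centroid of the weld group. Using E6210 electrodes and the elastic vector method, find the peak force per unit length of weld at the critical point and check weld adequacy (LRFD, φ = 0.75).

E62XX → F_EXX = 620 MPa.
Total weld length L_w = 600 mm. Treat welds as unit-width lines.
Polar moment about centroid: J = 2[d³/12 + d(b/2)²] = 2[300³/12 + 300×57.5²] = 6484000 mm³.
Direct shear f_v = P/L_w = 47.8×10³ / 600 = 79.67 N/mm (vertical).
Torsion M = P·e = 47.8×10³ × 320 = 15296000 N·mm.
Critical point at (x, y) = (57.5, 150) from centroid. f_tx = M·y/J = 353.9 N/mm; f_ty = M·x/J = 135.6 N/mm.
Resultant f_max = √[f_tx² + (f_v + f_ty)²] = √[353.9² + (79.67 + 135.6)²] = 414.2 N/mm.
Capacity per unit length: φr_n = 0.75 × 0.6 × 620 × (0.707 × 4) = 789 N/mm.
414.2 ≤ 789 → adequate.

f_max ≈ 414 N/mm; adequate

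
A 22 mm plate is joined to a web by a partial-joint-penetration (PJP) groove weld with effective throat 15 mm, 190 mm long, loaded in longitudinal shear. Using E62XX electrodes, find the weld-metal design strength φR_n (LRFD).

φR_n ≈ 795 kN

E62XX → F_EXX = 620 MPa.
Effective throat (given) t_e = 15 mm.
A_we = 15 × 190 = 2850 mm².
F_nw = 0.6 F_EXX = 372 MPa.
φR_n = 0.75 × 372 × 2850 × 10⁻³ = 795.2 kN.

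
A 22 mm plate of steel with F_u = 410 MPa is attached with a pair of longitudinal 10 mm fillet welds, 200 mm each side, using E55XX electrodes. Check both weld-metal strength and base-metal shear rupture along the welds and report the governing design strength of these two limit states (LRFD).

E55XX → F_EXX = 550 MPa.
t_e = 0.707 × 10 = 7.07 mm; L = 400 mm.
Weld metal: φR_n = 0.75 × 0.6 × 550 × 7.07 × 400 × 10⁻³ = 699.9 kN.
Base metal (shear rupture): φR_n = 0.75 × 0.6 × 410 × 22 × 400 × 10⁻³ = 1624 kN.
Governing: weld metal.

φR_n ≈ 700 kN (weld metal governs)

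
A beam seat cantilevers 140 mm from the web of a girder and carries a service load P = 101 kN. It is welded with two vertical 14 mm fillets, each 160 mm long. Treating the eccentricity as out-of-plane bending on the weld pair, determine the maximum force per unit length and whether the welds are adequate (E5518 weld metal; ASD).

E55XX → F_EXX = 550 MPa.
L_w = 2 × 160 = 320 mm; section modulus (unit throat) S = 2 × L²/6 = 8533 mm².
Direct shear f_v = P/L_w = 101×10³/320 = 315.6 N/mm.
Moment M = P × e = 101×10³ × 140 = 14140000 N·mm; bending f_b = M/S = 1657 N/mm.
f_max = √(f_v² + f_b²) = √(315.6² + 1657²) = 1687 N/mm.
r_n/Ω = (1/2.0) × 0.6 × 550 × (0.707 × 14) = 1633 N/mm → NOT adequate.

f_max ≈ 1690 N/mm; NOT adequate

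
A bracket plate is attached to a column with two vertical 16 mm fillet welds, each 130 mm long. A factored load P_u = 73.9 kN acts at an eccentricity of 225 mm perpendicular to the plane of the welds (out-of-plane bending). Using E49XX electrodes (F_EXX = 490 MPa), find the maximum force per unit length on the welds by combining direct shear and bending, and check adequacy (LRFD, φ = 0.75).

f_max ≈ 2970 N/mm; NOT adequate

L_w = 2 × 130 = 260 mm; section modulus (unit throat) S = 2 × L²/6 = 5633 mm².
Direct shear f_v = P/L_w = 73.9×10³/260 = 284.2 N/mm.
Moment M = P × e = 73.9×10³ × 225 = 16628000 N·mm; bending f_b = M/S = 2952 N/mm.
f_max = √(f_v² + f_b²) = √(284.2² + 2952²) = 2965 N/mm.
φr_n = 0.75 × 0.6 × 490 × (0.707 × 16) = 2494 N/mm → NOT adequate.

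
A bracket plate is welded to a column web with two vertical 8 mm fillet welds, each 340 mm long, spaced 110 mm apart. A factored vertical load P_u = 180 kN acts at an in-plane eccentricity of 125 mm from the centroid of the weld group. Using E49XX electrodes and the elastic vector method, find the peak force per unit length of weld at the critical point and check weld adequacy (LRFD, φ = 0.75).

E49XX → F_EXX = 490 MPa.
Total weld length L_w = 680 mm. Treat welds as unit-width lines.
Polar moment about centroid: J = 2[d³/12 + d(b/2)²] = 2[340³/12 + 340×55²] = 8608000 mm³.
Direct shear f_v = P/L_w = 180×10³ / 680 = 264.7 N/mm (vertical).
Torsion M = P·e = 180×10³ × 125 = 22500000 N·mm.
Critical point at (x, y) = (55, 170) from centroid. f_tx = M·y/J = 444.4 N/mm; f_ty = M·x/J = 143.8 N/mm.
Resultant f_max = √[f_tx² + (f_v + f_ty)²] = √[444.4² + (264.7 + 143.8)²] = 603.6 N/mm.
Capacity per unit length: φr_n = 0.75 × 0.6 × 490 × (0.707 × 8) = 1247 N/mm.
603.6 ≤ 1247 → adequate.

f_max ≈ 604 N/mm; adequate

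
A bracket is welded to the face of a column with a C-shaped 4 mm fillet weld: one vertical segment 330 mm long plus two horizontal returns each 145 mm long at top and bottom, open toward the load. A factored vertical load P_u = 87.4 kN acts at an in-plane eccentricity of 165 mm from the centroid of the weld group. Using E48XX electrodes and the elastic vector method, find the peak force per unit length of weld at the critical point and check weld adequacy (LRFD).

E48XX → F_EXX = 480 MPa.
Total weld length L_w = 620 mm. Treat welds as unit-width lines.
Centroid: x̄ = 2×145×72.5 / 620 = 33.91 mm from the vertical weld.
Polar moment about centroid: J = I_x + I_y = [330³/12 + 2×145×165²] + [330×33.91² + 2(145³/12 + 145×38.59²)] = 12210000 mm³.
Direct shear f_v = P/L_w = 87.4×10³ / 620 = 141 N/mm (vertical).
Torsion M = P·e = 87.4×10³ × 165 = 14421000 N·mm.
Critical point at (x, y) = (111.1, 165) from centroid. f_tx = M·y/J = 194.9 N/mm; f_ty = M·x/J = 131.2 N/mm.
Resultant f_max = √[f_tx² + (f_v + f_ty)²] = √[194.9² + (141 + 131.2)²] = 334.8 N/mm.
Capacity per unit length: φr_n = 0.75 × 0.6 × 480 × (0.707 × 4) = 610.8 N/mm.
334.8 ≤ 610.8 → adequate.

f_max ≈ 335 N/mm; adequate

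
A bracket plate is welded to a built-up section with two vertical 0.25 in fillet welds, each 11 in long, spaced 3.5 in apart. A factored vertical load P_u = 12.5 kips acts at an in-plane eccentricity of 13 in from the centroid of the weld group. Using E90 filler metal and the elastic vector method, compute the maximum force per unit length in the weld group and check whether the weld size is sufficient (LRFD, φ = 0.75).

f_max ≈ 3.46 kip/in; adequate

E90XX → F_EXX = 90 ksi.
Total weld length L_w = 22 in. Treat welds as unit-width lines.
Polar moment about centroid: J = 2[d³/12 + d(b/2)²] = 2[11³/12 + 11×1.75²] = 289.2 in³.
Direct shear f_v = P/L_w = 12.5 / 22 = 0.5682 kip/in (vertical).
Torsion M = P·e = 12.5 × 13 = 162.5 kip·in.
Critical point at (x, y) = (1.75, 5.5) from centroid. f_tx = M·y/J = 3.09 kip/in; f_ty = M·x/J = 0.9833 kip/in.
Resultant f_max = √[f_tx² + (f_v + f_ty)²] = √[3.09² + (0.5682 + 0.9833)²] = 3.458 kip/in.
Capacity per unit length: φr_n = 0.75 × 0.6 × 90 × (0.707 × 0.25) = 7.158 kip/in.
3.458 ≤ 7.158 → adequate.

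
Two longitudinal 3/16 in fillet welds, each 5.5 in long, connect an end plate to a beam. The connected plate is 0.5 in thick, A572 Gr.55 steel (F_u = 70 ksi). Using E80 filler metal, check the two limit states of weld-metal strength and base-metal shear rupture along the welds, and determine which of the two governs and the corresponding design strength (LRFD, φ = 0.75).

φR_n ≈ 52.5 kips (weld metal governs)

E80XX → F_EXX = 80 ksi.
t_e = 0.707 × 0.1875 = 0.1326 in; L = 11 in.
Weld metal: φR_n = 0.75 × 0.6 × 80 × 0.1326 × 11 = 52.49 kips.
Base metal (shear rupture): φR_n = 0.75 × 0.6 × 70 × 0.5 × 11 = 173.2 kips.
Governing: weld metal.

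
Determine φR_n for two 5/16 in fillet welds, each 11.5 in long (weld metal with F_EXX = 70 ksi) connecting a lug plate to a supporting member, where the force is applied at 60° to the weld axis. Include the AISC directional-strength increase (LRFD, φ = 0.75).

φR_n ≈ 225 kips

t_e = 0.707 × 0.3125 = 0.2209 in; A_we = 0.2209 × 23 = 5.082 in².
Directional factor: 1.0 + 0.5 sin^1.5(60°) = 1.403.
F_nw = 0.6 × 70 × 1.403 = 58.92 ksi.
φR_n = 0.75 × 58.92 × 5.082 = 224.6 kips.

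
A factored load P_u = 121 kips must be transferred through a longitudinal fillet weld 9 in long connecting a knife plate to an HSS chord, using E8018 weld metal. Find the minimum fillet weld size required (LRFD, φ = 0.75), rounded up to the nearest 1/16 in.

w = 9/16 in

E80XX → F_EXX = 80 ksi.
Total weld length L = 9 in.
Required throat t_e = P_u / (φ × 0.6 F_EXX × L) = 121 / (0.75 × 0.6 × 80 × 9) = 0.3735 in.
Required leg w = t_e / 0.707 = 0.5282 in → use 9/16 in.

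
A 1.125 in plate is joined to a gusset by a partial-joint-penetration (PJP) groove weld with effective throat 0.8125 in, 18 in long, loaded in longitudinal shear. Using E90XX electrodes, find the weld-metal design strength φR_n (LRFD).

E90XX → F_EXX = 90 ksi.
Effective throat (given) t_e = 0.8125 in.
A_we = 0.8125 × 18 = 14.62 in².
F_nw = 0.6 F_EXX = 54 ksi.
φR_n = 0.75 × 54 × 14.62 = 592.3 kip.

φR_n ≈ 592 kip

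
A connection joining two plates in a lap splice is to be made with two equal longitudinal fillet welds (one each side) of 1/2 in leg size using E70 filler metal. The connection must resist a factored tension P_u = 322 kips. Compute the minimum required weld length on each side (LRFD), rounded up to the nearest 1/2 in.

L = 14.5 in on each side

E70XX → F_EXX = 70 ksi.
Throat t_e = 0.707 × 0.5 = 0.3535 in.
φr_n = 0.75 × 0.6 × 70 × 0.3535 = 11.14 kips/in.
L_req = P_u / φr_n = 322 / 11.14 = 28.92 in total.
Per side: 28.92 / 2 = 14.46 in.
Round up → use L = 14.5 in on each side.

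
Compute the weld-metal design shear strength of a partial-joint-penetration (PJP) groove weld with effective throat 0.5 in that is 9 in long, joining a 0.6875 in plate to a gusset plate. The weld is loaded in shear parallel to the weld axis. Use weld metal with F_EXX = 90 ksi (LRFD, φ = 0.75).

φR_n ≈ 182 kip

Effective throat (given) t_e = 0.5 in.
A_we = 0.5 × 9 = 4.5 in².
F_nw = 0.6 F_EXX = 54 ksi.
φR_n = 0.75 × 54 × 4.5 = 182.2 kip.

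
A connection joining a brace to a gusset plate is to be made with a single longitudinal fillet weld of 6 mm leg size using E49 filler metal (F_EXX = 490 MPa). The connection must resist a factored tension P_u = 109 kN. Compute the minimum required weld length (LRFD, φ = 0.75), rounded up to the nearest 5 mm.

L = 120 mm

Throat t_e = 0.707 × 6 = 4.242 mm.
φr_n = 0.75 × 0.6 × 490 × 4.242 × 10⁻³ = 0.9354 kN/mm.
L_req = P_u / φr_n = 109 / 0.9354 = 116.5 mm total.
Round up → use L = 120 mm.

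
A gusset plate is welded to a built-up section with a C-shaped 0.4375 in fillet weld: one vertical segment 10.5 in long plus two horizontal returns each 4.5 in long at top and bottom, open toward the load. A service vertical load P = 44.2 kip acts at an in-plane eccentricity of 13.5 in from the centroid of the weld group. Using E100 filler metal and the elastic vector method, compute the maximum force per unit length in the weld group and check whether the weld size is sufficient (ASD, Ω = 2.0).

f_max ≈ 11.2 kip/in; NOT adequate

E100XX → F_EXX = 100 ksi.
Total weld length L_w = 19.5 in. Treat welds as unit-width lines.
Centroid: x̄ = 2×4.5×2.25 / 19.5 = 1.038 in from the vertical weld.
Polar moment about centroid: J = I_x + I_y = [10.5³/12 + 2×4.5×5.25²] + [10.5×1.038² + 2(4.5³/12 + 4.5×1.212²)] = 384.3 in³.
Direct shear f_v = P/L_w = 44.2 / 19.5 = 2.267 kip/in (vertical).
Torsion M = P·e = 44.2 × 13.5 = 596.7 kip·in.
Critical point at (x, y) = (3.462, 5.25) from centroid. f_tx = M·y/J = 8.153 kip/in; f_ty = M·x/J = 5.375 kip/in.
Resultant f_max = √[f_tx² + (f_v + f_ty)²] = √[8.153² + (2.267 + 5.375)²] = 11.17 kip/in.
Capacity per unit length: r_n/Ω = (1/2.0) × 0.6 × 100 × (0.707 × 0.4375) = 9.279 kip/in.
11.17 > 9.279 → NOT adequate.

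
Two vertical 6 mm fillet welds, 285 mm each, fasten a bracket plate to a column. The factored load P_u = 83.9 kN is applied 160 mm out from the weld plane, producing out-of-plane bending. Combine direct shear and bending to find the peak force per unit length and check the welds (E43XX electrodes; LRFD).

E43XX → F_EXX = 430 MPa.
L_w = 2 × 285 = 570 mm; section modulus (unit throat) S = 2 × L²/6 = 27080 mm².
Direct shear f_v = P/L_w = 83.9×10³/570 = 147.2 N/mm.
Moment M = P × e = 83.9×10³ × 160 = 13424000 N·mm; bending f_b = M/S = 495.8 N/mm.
f_max = √(f_v² + f_b²) = √(147.2² + 495.8²) = 517.2 N/mm.
φr_n = 0.75 × 0.6 × 430 × (0.707 × 6) = 820.8 N/mm → adequate.

f_max ≈ 517 N/mm; adequate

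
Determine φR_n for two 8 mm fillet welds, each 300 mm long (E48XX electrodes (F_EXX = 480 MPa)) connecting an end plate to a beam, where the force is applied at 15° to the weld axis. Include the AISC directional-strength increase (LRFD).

t_e = 0.707 × 8 = 5.656 mm; A_we = 5.656 × 600 = 3394 mm².
Directional factor: 1.0 + 0.5 sin^1.5(15°) = 1.066.
F_nw = 0.6 × 480 × 1.066 = 307 MPa.
φR_n = 0.75 × 307 × 3394 × 10⁻³ = 781.3 kN.

φR_n ≈ 781 kN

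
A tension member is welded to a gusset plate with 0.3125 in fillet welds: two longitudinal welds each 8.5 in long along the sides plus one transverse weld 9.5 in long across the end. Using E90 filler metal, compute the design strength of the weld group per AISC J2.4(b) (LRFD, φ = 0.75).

E90XX → F_EXX = 90 ksi.
t_e = 0.707 × 0.3125 = 0.2209 in.
R_nwl = 0.6 × 90 × 0.2209 × 17 = 202.8 kip (longitudinal, 2 welds).
R_nwt = 0.6 × 90 × 0.2209 × 9.5 = 113.3 kip (transverse, base value).
(i) R_nwl + R_nwt = 316.2 kip; (ii) 0.85 R_nwl + 1.5 R_nwt = 342.4 kip.
R_n = max = 342.4 kip [governs: (ii)]; φR_n = 256.8 kip.

φR_n ≈ 257 kip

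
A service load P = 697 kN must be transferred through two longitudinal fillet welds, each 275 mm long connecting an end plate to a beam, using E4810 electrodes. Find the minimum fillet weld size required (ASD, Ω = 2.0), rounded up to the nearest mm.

w = 13 mm

E48XX → F_EXX = 480 MPa.
Total weld length L = 550 mm.
Required throat t_e = P × Ω / (0.6 F_EXX × L) = 697 × 2.0 / (0.6 × 480 × 550 × 10⁻³) = 8.801 mm.
Required leg w = t_e / 0.707 = 12.45 mm → use 13 mm.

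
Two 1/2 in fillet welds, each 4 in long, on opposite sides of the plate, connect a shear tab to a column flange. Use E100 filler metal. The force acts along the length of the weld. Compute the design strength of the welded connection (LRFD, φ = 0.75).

E100XX → F_EXX = 100 ksi.
Effective throat t_e = 0.707 × 0.5 = 0.3535 in.
Total length L = 8 in; A_we = 0.3535 × 8 = 2.828 in².
F_nw = 0.6 F_EXX = 0.6 × 100 = 60 ksi.
φR_n = 0.75 × 60 × 2.828 = 127.3 kip.

φR_n ≈ 127 kip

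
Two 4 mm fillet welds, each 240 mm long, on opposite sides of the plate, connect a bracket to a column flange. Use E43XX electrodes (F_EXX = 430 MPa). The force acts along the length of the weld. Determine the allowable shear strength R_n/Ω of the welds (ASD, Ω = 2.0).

R_n/Ω ≈ 175 kN

Effective throat t_e = 0.707 × 4 = 2.828 mm.
Total length L = 480 mm; A_we = 2.828 × 480 = 1357 mm².
F_nw = 0.6 F_EXX = 0.6 × 430 = 258 MPa.
R_n = 258 × 1357 × 10⁻³ = 350.2 kN; R_n/Ω = 350.2/2.0 = 175.1 kN.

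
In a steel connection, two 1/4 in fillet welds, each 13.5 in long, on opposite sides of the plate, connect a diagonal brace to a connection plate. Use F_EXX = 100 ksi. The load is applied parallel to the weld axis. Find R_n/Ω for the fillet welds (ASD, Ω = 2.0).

R_n/Ω ≈ 143 kip

Effective throat t_e = 0.707 × 0.25 = 0.1767 in.
Total length L = 27 in; A_we = 0.1767 × 27 = 4.772 in².
F_nw = 0.6 F_EXX = 0.6 × 100 = 60 ksi.
R_n = 60 × 4.772 = 286.3 kip; R_n/Ω = 286.3/2.0 = 143.2 kip.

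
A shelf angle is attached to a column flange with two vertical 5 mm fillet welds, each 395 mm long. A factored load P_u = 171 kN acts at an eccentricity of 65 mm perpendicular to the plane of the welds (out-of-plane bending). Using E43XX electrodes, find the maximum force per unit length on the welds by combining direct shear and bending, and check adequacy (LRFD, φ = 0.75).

f_max ≈ 304 N/mm; adequate

E43XX → F_EXX = 430 MPa.
L_w = 2 × 395 = 790 mm; section modulus (unit throat) S = 2 × L²/6 = 52010 mm².
Direct shear f_v = P/L_w = 171×10³/790 = 216.5 N/mm.
Moment M = P × e = 171×10³ × 65 = 11115000 N·mm; bending f_b = M/S = 213.7 N/mm.
f_max = √(f_v² + f_b²) = √(216.5² + 213.7²) = 304.2 N/mm.
φr_n = 0.75 × 0.6 × 430 × (0.707 × 5) = 684 N/mm → adequate.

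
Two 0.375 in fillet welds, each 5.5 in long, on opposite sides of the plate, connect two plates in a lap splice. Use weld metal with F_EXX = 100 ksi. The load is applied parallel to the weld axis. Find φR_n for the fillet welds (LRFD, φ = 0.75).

Effective throat t_e = 0.707 × 0.375 = 0.2651 in.
Total length L = 11 in; A_we = 0.2651 × 11 = 2.916 in².
F_nw = 0.6 F_EXX = 0.6 × 100 = 60 ksi.
φR_n = 0.75 × 60 × 2.916 = 131.2 kip.

φR_n ≈ 131 kip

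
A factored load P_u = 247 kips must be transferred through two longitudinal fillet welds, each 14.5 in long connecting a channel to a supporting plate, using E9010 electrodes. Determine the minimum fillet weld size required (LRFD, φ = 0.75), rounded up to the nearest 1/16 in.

E90XX → F_EXX = 90 ksi.
Total weld length L = 29 in.
Required throat t_e = P_u / (φ × 0.6 F_EXX × L) = 247 / (0.75 × 0.6 × 90 × 29) = 0.2103 in.
Required leg w = t_e / 0.707 = 0.2975 in → use 5/16 in.

w = 5/16 in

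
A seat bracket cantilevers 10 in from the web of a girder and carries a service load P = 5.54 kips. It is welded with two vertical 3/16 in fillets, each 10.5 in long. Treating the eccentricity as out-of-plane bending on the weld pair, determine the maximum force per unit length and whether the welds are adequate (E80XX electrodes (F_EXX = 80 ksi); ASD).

f_max ≈ 1.53 kip/in; adequate

L_w = 2 × 10.5 = 21 in; section modulus (unit throat) S = 2 × L²/6 = 36.75 in².
Direct shear f_v = P/L_w = 5.54/21 = 0.2638 kip/in.
Moment M = P × e = 5.54 × 10 = 55.4 kip·in; bending f_b = M/S = 1.507 kip/in.
f_max = √(f_v² + f_b²) = √(0.2638² + 1.507²) = 1.53 kip/in.
r_n/Ω = (1/2.0) × 0.6 × 80 × (0.707 × 0.1875) = 3.181 kip/in → adequate.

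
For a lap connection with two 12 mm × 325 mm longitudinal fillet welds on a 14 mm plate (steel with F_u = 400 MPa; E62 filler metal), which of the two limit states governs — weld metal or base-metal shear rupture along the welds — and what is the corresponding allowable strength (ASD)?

E62XX → F_EXX = 620 MPa.
t_e = 0.707 × 12 = 8.484 mm; L = 650 mm.
Weld metal: R_n/Ω = (1/2.0) × 0.6 × 620 × 8.484 × 650 × 10⁻³ = 1026 kN.
Base metal (shear rupture): R_n/Ω = (1/2.0) × 0.6 × 400 × 14 × 650 × 10⁻³ = 1092 kN.
Governing: weld metal.

R_n/Ω ≈ 1030 kN (weld metal governs)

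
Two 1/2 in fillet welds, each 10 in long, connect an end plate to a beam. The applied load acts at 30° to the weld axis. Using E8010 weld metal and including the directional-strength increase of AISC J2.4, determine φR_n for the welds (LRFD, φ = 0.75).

E80XX → F_EXX = 80 ksi.
t_e = 0.707 × 0.5 = 0.3535 in; A_we = 0.3535 × 20 = 7.07 in².
Directional factor: 1.0 + 0.5 sin^1.5(30°) = 1.177.
F_nw = 0.6 × 80 × 1.177 = 56.49 ksi.
φR_n = 0.75 × 56.49 × 7.07 = 299.5 kips.

φR_n ≈ 300 kips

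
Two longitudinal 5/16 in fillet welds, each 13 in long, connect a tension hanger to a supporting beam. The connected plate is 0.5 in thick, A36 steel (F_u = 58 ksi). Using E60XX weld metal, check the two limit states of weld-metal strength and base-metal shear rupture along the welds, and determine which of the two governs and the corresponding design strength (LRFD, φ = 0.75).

φR_n ≈ 155 kip (weld metal governs)

E60XX → F_EXX = 60 ksi.
t_e = 0.707 × 0.3125 = 0.2209 in; L = 26 in.
Weld metal: φR_n = 0.75 × 0.6 × 60 × 0.2209 × 26 = 155.1 kip.
Base metal (shear rupture): φR_n = 0.75 × 0.6 × 58 × 0.5 × 26 = 339.3 kip.
Governing: weld metal.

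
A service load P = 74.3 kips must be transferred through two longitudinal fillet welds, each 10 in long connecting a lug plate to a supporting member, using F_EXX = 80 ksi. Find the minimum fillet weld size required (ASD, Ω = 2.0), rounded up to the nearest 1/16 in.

w = 1/4 in

Total weld length L = 20 in.
Required throat t_e = P × Ω / (0.6 F_EXX × L) = 74.3 × 2.0 / (0.6 × 80 × 20) = 0.1548 in.
Required leg w = t_e / 0.707 = 0.2189 in → use 1/4 in.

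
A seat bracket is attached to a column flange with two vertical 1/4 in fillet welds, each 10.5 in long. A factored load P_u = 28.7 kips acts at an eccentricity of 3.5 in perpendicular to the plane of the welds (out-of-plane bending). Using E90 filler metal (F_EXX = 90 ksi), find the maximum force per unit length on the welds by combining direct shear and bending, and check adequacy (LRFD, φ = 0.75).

L_w = 2 × 10.5 = 21 in; section modulus (unit throat) S = 2 × L²/6 = 36.75 in².
Direct shear f_v = P/L_w = 28.7/21 = 1.367 kip/in.
Moment M = P × e = 28.7 × 3.5 = 100.45 kip·in; bending f_b = M/S = 2.733 kip/in.
f_max = √(f_v² + f_b²) = √(1.367² + 2.733²) = 3.056 kip/in.
φr_n = 0.75 × 0.6 × 90 × (0.707 × 0.25) = 7.158 kip/in → adequate.

f_max ≈ 3.06 kip/in; adequate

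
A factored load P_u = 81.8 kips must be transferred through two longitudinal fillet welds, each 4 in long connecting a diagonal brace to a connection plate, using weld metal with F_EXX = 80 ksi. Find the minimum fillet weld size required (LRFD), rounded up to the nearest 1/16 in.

w = 7/16 in

Total weld length L = 8 in.
Required throat t_e = P_u / (φ × 0.6 F_EXX × L) = 81.8 / (0.75 × 0.6 × 80 × 8) = 0.284 in.
Required leg w = t_e / 0.707 = 0.4017 in → use 7/16 in.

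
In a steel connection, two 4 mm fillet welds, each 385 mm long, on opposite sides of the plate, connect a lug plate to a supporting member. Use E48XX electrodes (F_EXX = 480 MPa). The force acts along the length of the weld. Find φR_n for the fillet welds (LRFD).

Effective throat t_e = 0.707 × 4 = 2.828 mm.
Total length L = 770 mm; A_we = 2.828 × 770 = 2178 mm².
F_nw = 0.6 F_EXX = 0.6 × 480 = 288 MPa.
φR_n = 0.75 × 288 × 2178 × 10⁻³ = 470.4 kN.

φR_n ≈ 470 kN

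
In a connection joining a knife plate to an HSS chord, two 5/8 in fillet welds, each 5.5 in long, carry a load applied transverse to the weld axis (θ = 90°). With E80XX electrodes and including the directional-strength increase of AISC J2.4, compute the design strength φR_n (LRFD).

E80XX → F_EXX = 80 ksi.
t_e = 0.707 × 0.625 = 0.4419 in; A_we = 0.4419 × 11 = 4.861 in².
Directional factor: 1.0 + 0.5 sin^1.5(90°) = 1.5.
F_nw = 0.6 × 80 × 1.5 = 72 ksi.
φR_n = 0.75 × 72 × 4.861 = 262.5 kips.

φR_n ≈ 262 kips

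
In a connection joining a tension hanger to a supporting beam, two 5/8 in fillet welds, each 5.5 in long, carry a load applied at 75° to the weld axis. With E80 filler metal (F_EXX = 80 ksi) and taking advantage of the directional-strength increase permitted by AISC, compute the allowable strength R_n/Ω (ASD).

t_e = 0.707 × 0.625 = 0.4419 in; A_we = 0.4419 × 11 = 4.861 in².
Directional factor: 1.0 + 0.5 sin^1.5(75°) = 1.475.
F_nw = 0.6 × 80 × 1.475 = 70.78 ksi.
R_n/Ω = (70.78 × 4.861) / 2.0 = 172 kips.

R_n/Ω ≈ 172 kips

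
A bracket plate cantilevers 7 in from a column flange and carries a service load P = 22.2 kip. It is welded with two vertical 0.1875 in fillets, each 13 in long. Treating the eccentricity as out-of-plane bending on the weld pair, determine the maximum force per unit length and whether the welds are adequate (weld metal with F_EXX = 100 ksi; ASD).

L_w = 2 × 13 = 26 in; section modulus (unit throat) S = 2 × L²/6 = 56.33 in².
Direct shear f_v = P/L_w = 22.2/26 = 0.8538 kip/in.
Moment M = P × e = 22.2 × 7 = 155.4 kip·in; bending f_b = M/S = 2.759 kip/in.
f_max = √(f_v² + f_b²) = √(0.8538² + 2.759²) = 2.888 kip/in.
r_n/Ω = (1/2.0) × 0.6 × 100 × (0.707 × 0.1875) = 3.977 kip/in → adequate.

f_max ≈ 2.89 kip/in; adequate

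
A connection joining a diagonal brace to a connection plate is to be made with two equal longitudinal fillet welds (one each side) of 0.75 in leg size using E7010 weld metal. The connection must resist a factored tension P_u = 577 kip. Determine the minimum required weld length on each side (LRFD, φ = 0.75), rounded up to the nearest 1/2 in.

L = 17.5 in on each side

E70XX → F_EXX = 70 ksi.
Throat t_e = 0.707 × 0.75 = 0.5302 in.
φr_n = 0.75 × 0.6 × 70 × 0.5302 = 16.7 kip/in.
L_req = P_u / φr_n = 577 / 16.7 = 34.54 in total.
Per side: 34.54 / 2 = 17.27 in.
Round up → use L = 17.5 in on each side.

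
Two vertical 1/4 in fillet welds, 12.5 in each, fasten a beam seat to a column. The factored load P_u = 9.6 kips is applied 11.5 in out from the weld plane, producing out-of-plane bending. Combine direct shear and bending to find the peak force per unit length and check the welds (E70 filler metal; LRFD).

f_max ≈ 2.15 kip/in; adequate

E70XX → F_EXX = 70 ksi.
L_w = 2 × 12.5 = 25 in; section modulus (unit throat) S = 2 × L²/6 = 52.08 in².
Direct shear f_v = P/L_w = 9.6/25 = 0.384 kip/in.
Moment M = P × e = 9.6 × 11.5 = 110.4 kip·in; bending f_b = M/S = 2.12 kip/in.
f_max = √(f_v² + f_b²) = √(0.384² + 2.12²) = 2.154 kip/in.
φr_n = 0.75 × 0.6 × 70 × (0.707 × 0.25) = 5.568 kip/in → adequate.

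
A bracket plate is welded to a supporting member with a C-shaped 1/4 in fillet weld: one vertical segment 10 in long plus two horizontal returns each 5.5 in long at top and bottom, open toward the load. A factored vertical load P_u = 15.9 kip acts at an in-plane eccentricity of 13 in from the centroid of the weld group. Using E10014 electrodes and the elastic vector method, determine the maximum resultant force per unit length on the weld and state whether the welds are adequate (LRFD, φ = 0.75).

f_max ≈ 3.65 kip/in; adequate

E100XX → F_EXX = 100 ksi.
Total weld length L_w = 21 in. Treat welds as unit-width lines.
Centroid: x̄ = 2×5.5×2.75 / 21 = 1.44 in from the vertical weld.
Polar moment about centroid: J = I_x + I_y = [10³/12 + 2×5.5×5²] + [10×1.44² + 2(5.5³/12 + 5.5×1.31²)] = 425.7 in³.
Direct shear f_v = P/L_w = 15.9 / 21 = 0.7571 kip/in (vertical).
Torsion M = P·e = 15.9 × 13 = 206.7 kip·in.
Critical point at (x, y) = (4.06, 5) from centroid. f_tx = M·y/J = 2.428 kip/in; f_ty = M·x/J = 1.971 kip/in.
Resultant f_max = √[f_tx² + (f_v + f_ty)²] = √[2.428² + (0.7571 + 1.971)²] = 3.652 kip/in.
Capacity per unit length: φr_n = 0.75 × 0.6 × 100 × (0.707 × 0.25) = 7.954 kip/in.
3.652 ≤ 7.954 → adequate.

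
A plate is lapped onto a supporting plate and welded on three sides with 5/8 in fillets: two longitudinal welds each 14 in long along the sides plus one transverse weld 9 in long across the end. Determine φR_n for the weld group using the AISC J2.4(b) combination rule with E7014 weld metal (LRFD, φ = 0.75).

φR_n ≈ 519 kips

E70XX → F_EXX = 70 ksi.
t_e = 0.707 × 0.625 = 0.4419 in.
R_nwl = 0.6 × 70 × 0.4419 × 28 = 519.6 kips (longitudinal, 2 welds).
R_nwt = 0.6 × 70 × 0.4419 × 9 = 167 kips (transverse, base value).
(i) R_nwl + R_nwt = 686.7 kips; (ii) 0.85 R_nwl + 1.5 R_nwt = 692.2 kips.
R_n = max = 692.2 kips [governs: (ii)]; φR_n = 519.2 kips.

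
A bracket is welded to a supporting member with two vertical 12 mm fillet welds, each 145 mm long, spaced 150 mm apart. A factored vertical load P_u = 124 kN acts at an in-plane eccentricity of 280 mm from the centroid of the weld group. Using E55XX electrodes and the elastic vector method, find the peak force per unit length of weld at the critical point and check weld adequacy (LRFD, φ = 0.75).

f_max ≈ 2020 N/mm; adequate

E55XX → F_EXX = 550 MPa.
Total weld length L_w = 290 mm. Treat welds as unit-width lines.
Polar moment about centroid: J = 2[d³/12 + d(b/2)²] = 2[145³/12 + 145×75²] = 2139000 mm³.
Direct shear f_v = P/L_w = 124×10³ / 290 = 427.6 N/mm (vertical).
Torsion M = P·e = 124×10³ × 280 = 34720000 N·mm.
Critical point at (x, y) = (75, 72.5) from centroid. f_tx = M·y/J = 1177 N/mm; f_ty = M·x/J = 1217 N/mm.
Resultant f_max = √[f_tx² + (f_v + f_ty)²] = √[1177² + (427.6 + 1217)²] = 2022 N/mm.
Capacity per unit length: φr_n = 0.75 × 0.6 × 550 × (0.707 × 12) = 2100 N/mm.
2022 ≤ 2100 → adequate.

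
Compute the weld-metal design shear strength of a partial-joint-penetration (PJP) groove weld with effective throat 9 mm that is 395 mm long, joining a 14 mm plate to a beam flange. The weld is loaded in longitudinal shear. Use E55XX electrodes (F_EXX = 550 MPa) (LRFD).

φR_n ≈ 880 kN

Effective throat (given) t_e = 9 mm.
A_we = 9 × 395 = 3555 mm².
F_nw = 0.6 F_EXX = 330 MPa.
φR_n = 0.75 × 330 × 3555 × 10⁻³ = 879.9 kN.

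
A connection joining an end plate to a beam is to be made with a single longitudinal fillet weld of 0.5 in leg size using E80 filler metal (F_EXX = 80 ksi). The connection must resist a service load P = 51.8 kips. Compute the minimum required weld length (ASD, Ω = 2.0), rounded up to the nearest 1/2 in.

Throat t_e = 0.707 × 0.5 = 0.3535 in.
r_n/Ω = (0.6 × 80 × 0.3535) / 2.0 = 8.484 kip/in.
L_req = P / (r_n/Ω) = 51.8 / 8.484 = 6.106 in total.
Round up → use L = 6.5 in.

L = 6.5 in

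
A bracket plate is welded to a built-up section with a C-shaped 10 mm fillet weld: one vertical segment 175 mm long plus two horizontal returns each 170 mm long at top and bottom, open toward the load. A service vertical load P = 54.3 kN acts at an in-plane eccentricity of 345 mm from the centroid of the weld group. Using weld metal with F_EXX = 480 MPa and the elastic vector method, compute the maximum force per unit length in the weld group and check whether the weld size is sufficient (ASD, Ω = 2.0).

f_max ≈ 659 N/mm; adequate

Total weld length L_w = 515 mm. Treat welds as unit-width lines.
Centroid: x̄ = 2×170×85 / 515 = 56.12 mm from the vertical weld.
Polar moment about centroid: J = I_x + I_y = [175³/12 + 2×170×87.5²] + [175×56.12² + 2(170³/12 + 170×28.88²)] = 4703000 mm³.
Direct shear f_v = P/L_w = 54.3×10³ / 515 = 105.4 N/mm (vertical).
Torsion M = P·e = 54.3×10³ × 345 = 18734000 N·mm.
Critical point at (x, y) = (113.9, 87.5) from centroid. f_tx = M·y/J = 348.5 N/mm; f_ty = M·x/J = 453.6 N/mm.
Resultant f_max = √[f_tx² + (f_v + f_ty)²] = √[348.5² + (105.4 + 453.6)²] = 658.8 N/mm.
Capacity per unit length: r_n/Ω = (1/2.0) × 0.6 × 480 × (0.707 × 10) = 1018 N/mm.
658.8 ≤ 1018 → adequate.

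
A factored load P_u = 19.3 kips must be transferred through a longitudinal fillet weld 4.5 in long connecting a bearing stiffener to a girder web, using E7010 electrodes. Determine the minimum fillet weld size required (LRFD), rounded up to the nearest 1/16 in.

w = 1/4 in

E70XX → F_EXX = 70 ksi.
Total weld length L = 4.5 in.
Required throat t_e = P_u / (φ × 0.6 F_EXX × L) = 19.3 / (0.75 × 0.6 × 70 × 4.5) = 0.1362 in.
Required leg w = t_e / 0.707 = 0.1926 in → use 1/4 in.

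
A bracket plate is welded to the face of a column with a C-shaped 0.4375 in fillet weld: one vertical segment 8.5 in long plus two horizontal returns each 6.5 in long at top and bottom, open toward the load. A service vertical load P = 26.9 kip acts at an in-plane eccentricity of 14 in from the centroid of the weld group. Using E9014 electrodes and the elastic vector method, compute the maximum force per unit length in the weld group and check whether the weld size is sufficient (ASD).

E90XX → F_EXX = 90 ksi.
Total weld length L_w = 21.5 in. Treat welds as unit-width lines.
Centroid: x̄ = 2×6.5×3.25 / 21.5 = 1.965 in from the vertical weld.
Polar moment about centroid: J = I_x + I_y = [8.5³/12 + 2×6.5×4.25²] + [8.5×1.965² + 2(6.5³/12 + 6.5×1.285²)] = 386 in³.
Direct shear f_v = P/L_w = 26.9 / 21.5 = 1.251 kip/in (vertical).
Torsion M = P·e = 26.9 × 14 = 376.6 kip·in.
Critical point at (x, y) = (4.535, 4.25) from centroid. f_tx = M·y/J = 4.146 kip/in; f_ty = M·x/J = 4.424 kip/in.
Resultant f_max = √[f_tx² + (f_v + f_ty)²] = √[4.146² + (1.251 + 4.424)²] = 7.028 kip/in.
Capacity per unit length: r_n/Ω = (1/2.0) × 0.6 × 90 × (0.707 × 0.4375) = 8.351 kip/in.
7.028 ≤ 8.351 → adequate.

f_max ≈ 7.03 kip/in; adequate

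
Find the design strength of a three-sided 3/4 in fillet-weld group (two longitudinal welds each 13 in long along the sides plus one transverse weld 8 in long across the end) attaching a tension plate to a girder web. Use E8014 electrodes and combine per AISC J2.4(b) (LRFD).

E80XX → F_EXX = 80 ksi.
t_e = 0.707 × 0.75 = 0.5302 in.
R_nwl = 0.6 × 80 × 0.5302 × 26 = 661.8 kip (longitudinal, 2 welds).
R_nwt = 0.6 × 80 × 0.5302 × 8 = 203.6 kip (transverse, base value).
(i) R_nwl + R_nwt = 865.4 kip; (ii) 0.85 R_nwl + 1.5 R_nwt = 867.9 kip.
R_n = max = 867.9 kip [governs: (ii)]; φR_n = 650.9 kip.

φR_n ≈ 651 kip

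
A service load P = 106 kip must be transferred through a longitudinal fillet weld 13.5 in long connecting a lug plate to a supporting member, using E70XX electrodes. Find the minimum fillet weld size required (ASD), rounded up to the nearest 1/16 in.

w = 9/16 in

E70XX → F_EXX = 70 ksi.
Total weld length L = 13.5 in.
Required throat t_e = P × Ω / (0.6 F_EXX × L) = 106 × 2.0 / (0.6 × 70 × 13.5) = 0.3739 in.
Required leg w = t_e / 0.707 = 0.5289 in → use 9/16 in.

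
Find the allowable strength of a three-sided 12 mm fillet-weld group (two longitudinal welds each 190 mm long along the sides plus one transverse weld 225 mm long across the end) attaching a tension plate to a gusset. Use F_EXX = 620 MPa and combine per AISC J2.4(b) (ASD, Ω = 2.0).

t_e = 0.707 × 12 = 8.484 mm.
R_nwl = 0.6 × 620 × 8.484 × 380 × 10⁻³ = 1199 kN (longitudinal, 2 welds).
R_nwt = 0.6 × 620 × 8.484 × 225 × 10⁻³ = 710.1 kN (transverse, base value).
(i) R_nwl + R_nwt = 1909 kN; (ii) 0.85 R_nwl + 1.5 R_nwt = 2085 kN.
R_n = max = 2085 kN [governs: (ii)]; R_n/Ω = 1042 kN.

R_n/Ω ≈ 1040 kN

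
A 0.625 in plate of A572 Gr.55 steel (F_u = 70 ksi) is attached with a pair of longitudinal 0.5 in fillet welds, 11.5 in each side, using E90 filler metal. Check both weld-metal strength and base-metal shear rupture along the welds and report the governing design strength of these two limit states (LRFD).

φR_n ≈ 329 kips (weld metal governs)

E90XX → F_EXX = 90 ksi.
t_e = 0.707 × 0.5 = 0.3535 in; L = 23 in.
Weld metal: φR_n = 0.75 × 0.6 × 90 × 0.3535 × 23 = 329.3 kips.
Base metal (shear rupture): φR_n = 0.75 × 0.6 × 70 × 0.625 × 23 = 452.8 kips.
Governing: weld metal.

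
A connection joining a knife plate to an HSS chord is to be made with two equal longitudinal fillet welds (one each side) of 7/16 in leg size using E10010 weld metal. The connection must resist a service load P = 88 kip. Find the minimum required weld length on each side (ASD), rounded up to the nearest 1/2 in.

E100XX → F_EXX = 100 ksi.
Throat t_e = 0.707 × 0.4375 = 0.3093 in.
r_n/Ω = (0.6 × 100 × 0.3093) / 2.0 = 9.279 kip/in.
L_req = P / (r_n/Ω) = 88 / 9.279 = 9.483 in total.
Per side: 9.483 / 2 = 4.742 in.
Round up → use L = 5 in on each side.

L = 5 in on each side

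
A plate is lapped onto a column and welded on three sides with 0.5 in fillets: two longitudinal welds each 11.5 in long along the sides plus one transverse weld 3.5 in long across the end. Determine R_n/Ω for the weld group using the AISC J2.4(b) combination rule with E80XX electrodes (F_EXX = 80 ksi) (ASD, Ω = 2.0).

R_n/Ω ≈ 225 kip

t_e = 0.707 × 0.5 = 0.3535 in.
R_nwl = 0.6 × 80 × 0.3535 × 23 = 390.3 kip (longitudinal, 2 welds).
R_nwt = 0.6 × 80 × 0.3535 × 3.5 = 59.39 kip (transverse, base value).
(i) R_nwl + R_nwt = 449.7 kip; (ii) 0.85 R_nwl + 1.5 R_nwt = 420.8 kip.
R_n = max = 449.7 kip [governs: (i)]; R_n/Ω = 224.8 kip.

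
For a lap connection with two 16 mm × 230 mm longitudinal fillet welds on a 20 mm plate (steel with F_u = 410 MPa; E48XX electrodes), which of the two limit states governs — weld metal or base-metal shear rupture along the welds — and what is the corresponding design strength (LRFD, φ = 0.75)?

φR_n ≈ 1120 kN (weld metal governs)

E48XX → F_EXX = 480 MPa.
t_e = 0.707 × 16 = 11.31 mm; L = 460 mm.
Weld metal: φR_n = 0.75 × 0.6 × 480 × 11.31 × 460 × 10⁻³ = 1124 kN.
Base metal (shear rupture): φR_n = 0.75 × 0.6 × 410 × 20 × 460 × 10⁻³ = 1697 kN.
Governing: weld metal.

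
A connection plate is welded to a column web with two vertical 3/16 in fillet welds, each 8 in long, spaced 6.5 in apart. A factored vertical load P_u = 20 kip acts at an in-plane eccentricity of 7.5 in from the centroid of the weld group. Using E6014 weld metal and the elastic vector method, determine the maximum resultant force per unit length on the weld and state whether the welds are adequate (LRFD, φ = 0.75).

E60XX → F_EXX = 60 ksi.
Total weld length L_w = 16 in. Treat welds as unit-width lines.
Polar moment about centroid: J = 2[d³/12 + d(b/2)²] = 2[8³/12 + 8×3.25²] = 254.3 in³.
Direct shear f_v = P/L_w = 20 / 16 = 1.25 kip/in (vertical).
Torsion M = P·e = 20 × 7.5 = 150 kip·in.
Critical point at (x, y) = (3.25, 4) from centroid. f_tx = M·y/J = 2.359 kip/in; f_ty = M·x/J = 1.917 kip/in.
Resultant f_max = √[f_tx² + (f_v + f_ty)²] = √[2.359² + (1.25 + 1.917)²] = 3.949 kip/in.
Capacity per unit length: φr_n = 0.75 × 0.6 × 60 × (0.707 × 0.1875) = 3.579 kip/in.
3.949 > 3.579 → NOT adequate.

f_max ≈ 3.95 kip/in; NOT adequate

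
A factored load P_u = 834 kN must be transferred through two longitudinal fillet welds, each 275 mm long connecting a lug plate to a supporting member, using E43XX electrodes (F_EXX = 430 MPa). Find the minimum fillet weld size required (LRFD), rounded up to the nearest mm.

w = 12 mm

Total weld length L = 550 mm.
Required throat t_e = P_u / (φ × 0.6 F_EXX × L) = 834 / (0.75 × 0.6 × 430 × 550 × 10⁻³) = 7.837 mm.
Required leg w = t_e / 0.707 = 11.08 mm → use 12 mm.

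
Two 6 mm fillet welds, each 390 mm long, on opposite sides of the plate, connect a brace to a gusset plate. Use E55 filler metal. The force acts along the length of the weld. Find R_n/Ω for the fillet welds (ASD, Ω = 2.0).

E55XX → F_EXX = 550 MPa.
Effective throat t_e = 0.707 × 6 = 4.242 mm.
Total length L = 780 mm; A_we = 4.242 × 780 = 3309 mm².
F_nw = 0.6 F_EXX = 0.6 × 550 = 330 MPa.
R_n = 330 × 3309 × 10⁻³ = 1092 kN; R_n/Ω = 1092/2.0 = 545.9 kN.

R_n/Ω ≈ 546 kN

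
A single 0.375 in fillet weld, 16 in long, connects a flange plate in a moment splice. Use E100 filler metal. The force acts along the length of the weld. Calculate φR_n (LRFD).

E100XX → F_EXX = 100 ksi.
Effective throat t_e = 0.707 × 0.375 = 0.2651 in.
Total length L = 16 in; A_we = 0.2651 × 16 = 4.242 in².
F_nw = 0.6 F_EXX = 0.6 × 100 = 60 ksi.
φR_n = 0.75 × 60 × 4.242 = 190.9 kip.

φR_n ≈ 191 kip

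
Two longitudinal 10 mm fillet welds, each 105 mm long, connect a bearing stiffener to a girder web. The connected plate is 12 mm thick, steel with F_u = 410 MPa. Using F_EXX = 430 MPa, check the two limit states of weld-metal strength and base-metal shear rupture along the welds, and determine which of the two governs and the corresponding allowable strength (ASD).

t_e = 0.707 × 10 = 7.07 mm; L = 210 mm.
Weld metal: R_n/Ω = (1/2.0) × 0.6 × 430 × 7.07 × 210 × 10⁻³ = 191.5 kN.
Base metal (shear rupture): R_n/Ω = (1/2.0) × 0.6 × 410 × 12 × 210 × 10⁻³ = 310 kN.
Governing: weld metal.

R_n/Ω ≈ 192 kN (weld metal governs)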